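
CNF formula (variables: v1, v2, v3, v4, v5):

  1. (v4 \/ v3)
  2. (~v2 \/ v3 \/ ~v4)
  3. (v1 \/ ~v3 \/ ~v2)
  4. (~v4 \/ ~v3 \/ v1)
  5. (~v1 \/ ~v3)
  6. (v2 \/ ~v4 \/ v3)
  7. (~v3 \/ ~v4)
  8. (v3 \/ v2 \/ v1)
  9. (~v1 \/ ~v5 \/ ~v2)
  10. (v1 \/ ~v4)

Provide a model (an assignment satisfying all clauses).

v1=F, v2=F, v3=T, v4=F, v5=T

Set v1 = False and propagate.
  then v4 is forced to False.
  then v3 is forced to True.
  then v2 is forced to False.
v5 is now unconstrained; take v5 = True.
Every clause has at least one true literal under this assignment.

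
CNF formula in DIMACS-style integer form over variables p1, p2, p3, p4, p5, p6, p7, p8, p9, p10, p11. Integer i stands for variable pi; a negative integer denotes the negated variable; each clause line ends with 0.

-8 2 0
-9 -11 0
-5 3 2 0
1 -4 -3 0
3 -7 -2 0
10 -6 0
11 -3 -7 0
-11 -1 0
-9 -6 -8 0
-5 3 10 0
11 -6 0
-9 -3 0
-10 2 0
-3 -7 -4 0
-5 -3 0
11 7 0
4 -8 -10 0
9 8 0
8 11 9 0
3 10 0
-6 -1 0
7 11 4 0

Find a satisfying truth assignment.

p1 = F, p2 = T, p3 = T, p4 = F, p5 = F, p6 = F, p7 = T, p8 = T, p9 = F, p10 = F, p11 = T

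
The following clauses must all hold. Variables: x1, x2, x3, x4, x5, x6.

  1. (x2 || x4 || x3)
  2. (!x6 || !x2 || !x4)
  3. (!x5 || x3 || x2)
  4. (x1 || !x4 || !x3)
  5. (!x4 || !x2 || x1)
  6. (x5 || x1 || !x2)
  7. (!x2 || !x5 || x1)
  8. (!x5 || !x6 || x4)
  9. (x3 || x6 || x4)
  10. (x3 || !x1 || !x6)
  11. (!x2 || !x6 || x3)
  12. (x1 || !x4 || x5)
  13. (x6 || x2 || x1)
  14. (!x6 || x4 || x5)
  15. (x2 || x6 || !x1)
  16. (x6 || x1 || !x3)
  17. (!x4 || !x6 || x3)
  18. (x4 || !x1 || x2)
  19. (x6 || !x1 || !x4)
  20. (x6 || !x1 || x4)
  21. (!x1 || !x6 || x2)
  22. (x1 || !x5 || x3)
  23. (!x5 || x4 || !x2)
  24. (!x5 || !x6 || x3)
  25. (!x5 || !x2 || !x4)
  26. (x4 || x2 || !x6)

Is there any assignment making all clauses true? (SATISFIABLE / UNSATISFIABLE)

UNSATISFIABLE

x4 = True:
  x1 = True:
    propagation gives x6=True, x2=False; an empty clause results — contradiction.
  x1 = False:
    propagation gives x3=False, x2=False, x5=False; an empty clause results — contradiction.
x4 = False:
  x6 = True:
    propagation gives x5=False; an empty clause results — contradiction.
  x6 = False:
    propagation gives x3=True, x1=True; an empty clause results — contradiction.
Every branch closes, so no satisfying assignment exists.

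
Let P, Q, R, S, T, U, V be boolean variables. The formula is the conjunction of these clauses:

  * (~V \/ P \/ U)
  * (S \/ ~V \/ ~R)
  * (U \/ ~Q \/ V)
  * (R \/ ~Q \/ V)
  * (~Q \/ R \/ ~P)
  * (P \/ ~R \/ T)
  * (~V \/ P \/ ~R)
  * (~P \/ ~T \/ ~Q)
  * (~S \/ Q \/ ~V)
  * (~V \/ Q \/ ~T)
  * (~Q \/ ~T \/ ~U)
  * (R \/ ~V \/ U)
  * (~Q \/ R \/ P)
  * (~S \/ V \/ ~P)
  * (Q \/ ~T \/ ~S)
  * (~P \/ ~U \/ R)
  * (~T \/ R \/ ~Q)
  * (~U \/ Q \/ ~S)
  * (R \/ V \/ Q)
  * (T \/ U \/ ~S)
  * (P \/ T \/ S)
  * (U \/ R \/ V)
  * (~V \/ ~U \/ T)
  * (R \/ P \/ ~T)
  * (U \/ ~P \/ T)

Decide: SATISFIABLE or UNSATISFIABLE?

SATISFIABLE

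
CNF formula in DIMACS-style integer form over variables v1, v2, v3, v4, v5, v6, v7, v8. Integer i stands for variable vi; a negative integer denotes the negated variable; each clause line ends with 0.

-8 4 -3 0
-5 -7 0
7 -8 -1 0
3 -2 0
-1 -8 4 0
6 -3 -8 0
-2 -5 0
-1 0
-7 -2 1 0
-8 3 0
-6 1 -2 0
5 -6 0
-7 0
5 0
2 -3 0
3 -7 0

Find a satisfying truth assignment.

v1=False  v2=False  v3=False  v4=True  v5=True  v6=True  v7=False  v8=False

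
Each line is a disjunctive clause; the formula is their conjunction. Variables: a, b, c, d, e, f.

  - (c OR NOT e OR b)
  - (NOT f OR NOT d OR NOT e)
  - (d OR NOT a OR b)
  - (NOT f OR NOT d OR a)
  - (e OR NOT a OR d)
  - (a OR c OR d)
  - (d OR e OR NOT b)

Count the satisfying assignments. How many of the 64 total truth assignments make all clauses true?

Case analysis on d and a:
  d=T, a=T: 11 of the 16 assignments to (b,c,e,f) work.
  d=T, a=F: 7 of the 16 assignments to (b,c,e,f) work.
  d=F, a=T: remaining (b,c,e,f) ∈ {(T,F,T,F); (T,F,T,T); (T,T,T,F); (T,T,T,T)} — 4.
  d=F, a=F: f free; 3 ways for (b,c,e) × 2^1 = 6.
Total: 11 + 7 + 4 + 6 = 28.

28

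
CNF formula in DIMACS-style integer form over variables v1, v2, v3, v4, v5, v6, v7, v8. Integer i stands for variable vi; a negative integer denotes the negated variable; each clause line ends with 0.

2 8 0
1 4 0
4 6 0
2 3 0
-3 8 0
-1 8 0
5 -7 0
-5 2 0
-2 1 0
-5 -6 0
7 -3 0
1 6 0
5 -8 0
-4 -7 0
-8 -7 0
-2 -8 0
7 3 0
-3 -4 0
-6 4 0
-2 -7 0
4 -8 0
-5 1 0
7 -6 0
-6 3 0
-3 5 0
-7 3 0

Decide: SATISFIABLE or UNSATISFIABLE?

UNSATISFIABLE

v3 = True:
  propagation gives v8=True, v7=True; an empty clause results — contradiction.
v3 = False:
  propagation gives v2=True, v1=True, v8=True; an empty clause results — contradiction.
Every branch closes, so no satisfying assignment exists.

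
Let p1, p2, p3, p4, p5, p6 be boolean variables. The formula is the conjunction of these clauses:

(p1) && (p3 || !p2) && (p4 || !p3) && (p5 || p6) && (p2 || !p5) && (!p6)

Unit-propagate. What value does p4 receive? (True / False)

True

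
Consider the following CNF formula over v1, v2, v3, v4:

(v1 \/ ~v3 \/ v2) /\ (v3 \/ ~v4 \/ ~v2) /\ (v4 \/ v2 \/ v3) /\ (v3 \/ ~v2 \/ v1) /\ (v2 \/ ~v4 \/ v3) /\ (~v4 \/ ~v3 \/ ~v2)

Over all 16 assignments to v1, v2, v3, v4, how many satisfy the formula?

5

Satisfying assignments:
  v1=0 v2=1 v3=1 v4=0
  v1=1 v2=0 v3=1 v4=0
  v1=1 v2=0 v3=1 v4=1
  v1=1 v2=1 v3=0 v4=0
  v1=1 v2=1 v3=1 v4=0
Count: 5.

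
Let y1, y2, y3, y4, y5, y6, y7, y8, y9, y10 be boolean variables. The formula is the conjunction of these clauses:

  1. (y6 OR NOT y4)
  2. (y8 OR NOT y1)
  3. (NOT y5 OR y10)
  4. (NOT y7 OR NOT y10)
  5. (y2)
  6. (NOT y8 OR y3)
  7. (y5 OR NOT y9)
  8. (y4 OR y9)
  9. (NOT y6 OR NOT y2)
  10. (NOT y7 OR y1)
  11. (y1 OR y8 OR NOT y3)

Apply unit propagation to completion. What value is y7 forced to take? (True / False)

Unit clause (y2) sets y2 = True.
From (NOT y6 OR NOT y2) and y2 = True: y6 = False.
In (NOT y4 OR y6), y6 is now false; NOT y4 must hold, so y4 = False.
From (y4 OR y9) and y4 = False: y9 = True.
From (y5 OR NOT y9) and y9 = True: y5 = True.
In (NOT y5 OR y10), NOT y5 is now false; y10 must hold, so y10 = True.
(NOT y7 OR NOT y10): since y10 = True, the clause reduces to (NOT y7). y7 = False.

False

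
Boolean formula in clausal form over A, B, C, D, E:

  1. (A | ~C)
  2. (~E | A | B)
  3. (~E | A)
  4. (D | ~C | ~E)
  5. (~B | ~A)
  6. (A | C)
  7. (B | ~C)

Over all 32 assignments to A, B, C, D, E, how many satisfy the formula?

Satisfying assignments:
  A=1 B=0 C=0 D=0 E=0
  A=1 B=0 C=0 D=0 E=1
  A=1 B=0 C=0 D=1 E=0
  A=1 B=0 C=0 D=1 E=1
That's 4 in total.

4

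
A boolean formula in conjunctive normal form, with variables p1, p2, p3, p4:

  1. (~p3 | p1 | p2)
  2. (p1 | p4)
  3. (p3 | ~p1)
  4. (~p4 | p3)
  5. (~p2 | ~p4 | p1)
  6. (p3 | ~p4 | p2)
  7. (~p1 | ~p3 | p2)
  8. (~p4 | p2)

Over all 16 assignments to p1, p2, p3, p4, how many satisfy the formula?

The models are:
  p1=T p2=T p3=T p4=F
  p1=T p2=T p3=T p4=T
Count: 2.

2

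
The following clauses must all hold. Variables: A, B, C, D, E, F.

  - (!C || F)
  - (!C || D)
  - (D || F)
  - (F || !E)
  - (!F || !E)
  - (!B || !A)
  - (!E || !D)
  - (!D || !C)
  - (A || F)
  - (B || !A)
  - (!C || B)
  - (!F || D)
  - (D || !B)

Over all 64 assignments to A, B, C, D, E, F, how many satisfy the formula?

Satisfying assignments:
  A=F B=F C=F D=T E=F F=T
  A=F B=T C=F D=T E=F F=T
Count: 2.

2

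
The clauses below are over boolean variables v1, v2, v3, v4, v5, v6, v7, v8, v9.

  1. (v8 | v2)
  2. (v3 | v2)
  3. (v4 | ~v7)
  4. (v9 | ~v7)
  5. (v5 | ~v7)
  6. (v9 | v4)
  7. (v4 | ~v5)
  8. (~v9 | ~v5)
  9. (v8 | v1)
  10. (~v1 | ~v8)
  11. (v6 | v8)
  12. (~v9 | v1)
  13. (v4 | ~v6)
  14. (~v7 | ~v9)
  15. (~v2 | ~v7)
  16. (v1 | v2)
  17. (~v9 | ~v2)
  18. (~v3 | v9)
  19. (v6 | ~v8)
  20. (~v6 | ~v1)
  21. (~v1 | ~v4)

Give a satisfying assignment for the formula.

Pure literal: v7 appears only negated; assign v7 = False.
Branch on v1: take v1 = False.
  then v8 is forced to True.
  then v9 is forced to False.
  then v4 is forced to True.
  then v2 is forced to True.
  then v3 is forced to False.
  then v6 is forced to True.
v5 is now unconstrained; take v5 = True.
Every clause has at least one true literal under this assignment.

v1=F, v2=T, v3=F, v4=T, v5=T, v6=T, v7=F, v8=T, v9=F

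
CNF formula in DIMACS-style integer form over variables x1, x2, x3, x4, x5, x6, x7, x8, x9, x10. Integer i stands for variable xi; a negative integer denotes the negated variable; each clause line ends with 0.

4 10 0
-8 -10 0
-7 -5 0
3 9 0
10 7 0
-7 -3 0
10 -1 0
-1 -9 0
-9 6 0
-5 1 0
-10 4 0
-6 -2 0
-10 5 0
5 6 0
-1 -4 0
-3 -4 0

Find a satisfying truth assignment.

x1 = F, x2 = F, x3 = F, x4 = T, x5 = F, x6 = T, x7 = T, x8 = F, x9 = T, x10 = F

Check each clause:
  1. (x10 | x4) — x4 is true.
  2. (~x8 | ~x10) — ~x8 is true.
  3. (~x5 | ~x7) — ~x5 is true.
  4. (x3 | x9) — x9 is true.
  5. (x7 | x10) — x7 is true.
  6. (~x7 | ~x3) — ~x3 is true.
  7. (~x1 | x10) — ~x1 is true.
  8. (~x1 | ~x9) — ~x1 is true.
  9. (x6 | ~x9) — x6 is true.
  10. (x1 | ~x5) — ~x5 is true.
  11. (x4 | ~x10) — x4 is true.
  12. (~x2 | ~x6) — ~x2 is true.
  13. (x5 | ~x10) — ~x10 is true.
  14. (x6 | x5) — x6 is true.
  15. (~x4 | ~x1) — ~x1 is true.
  16. (~x3 | ~x4) — ~x3 is true.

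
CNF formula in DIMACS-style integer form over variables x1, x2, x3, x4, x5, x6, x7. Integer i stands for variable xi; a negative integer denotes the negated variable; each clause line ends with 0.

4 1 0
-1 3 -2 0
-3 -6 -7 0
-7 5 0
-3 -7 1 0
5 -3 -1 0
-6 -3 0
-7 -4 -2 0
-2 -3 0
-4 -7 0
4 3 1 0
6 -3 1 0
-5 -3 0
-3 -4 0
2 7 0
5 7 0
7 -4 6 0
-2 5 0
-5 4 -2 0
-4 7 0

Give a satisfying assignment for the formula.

Set x1 = True and propagate.
The remaining clauses are satisfied by x2 = False, x3 = False, x4 = False, x5 = True, x6 = False, x7 = True.
Every clause has at least one true literal under this assignment.

x1=True, x2=False, x3=False, x4=False, x5=True, x6=False, x7=True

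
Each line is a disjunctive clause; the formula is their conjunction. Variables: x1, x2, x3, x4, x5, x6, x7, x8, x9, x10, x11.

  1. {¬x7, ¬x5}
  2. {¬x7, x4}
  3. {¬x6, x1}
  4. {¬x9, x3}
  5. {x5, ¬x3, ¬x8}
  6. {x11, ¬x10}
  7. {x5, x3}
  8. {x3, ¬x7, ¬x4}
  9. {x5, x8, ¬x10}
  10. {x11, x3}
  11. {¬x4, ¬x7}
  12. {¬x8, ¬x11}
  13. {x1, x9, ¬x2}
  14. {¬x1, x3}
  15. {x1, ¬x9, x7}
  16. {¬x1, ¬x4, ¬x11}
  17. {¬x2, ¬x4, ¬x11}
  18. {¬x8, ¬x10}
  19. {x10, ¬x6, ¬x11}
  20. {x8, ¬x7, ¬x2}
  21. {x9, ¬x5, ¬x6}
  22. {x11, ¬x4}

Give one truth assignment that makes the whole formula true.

Branch on x1: take x1 = True.
  then x3 is forced to True.
Set x2 = True and propagate.
Try x4 = False.
  then x7 is forced to False.
For the remaining variables, x5 = True, x6 = True, x8 = True, x9 = True, x10 = False, x11 = False works.
Check each clause:
  1. {¬x7, ¬x5} — ¬x7 is true.
  2. {x4, ¬x7} — ¬x7 is true.
  3. {¬x6, x1} — x1 is true.
  4. {x3, ¬x9} — x3 is true.
  5. {¬x8, ¬x3, x5} — x5 is true.
  6. {x11, ¬x10} — ¬x10 is true.
  7. {x5, x3} — x3 is true.
  8. {x3, ¬x4, ¬x7} — ¬x7 is true.
  9. {¬x10, x5, x8} — x8 is true.
  10. {x11, x3} — x3 is true.
  11. {¬x7, ¬x4} — ¬x7 is true.
  12. {¬x11, ¬x8} — ¬x11 is true.
  13. {x1, ¬x2, x9} — x9 is true.
  14. {x3, ¬x1} — x3 is true.
  15. {¬x9, x7, x1} — x1 is true.
  16. {¬x11, ¬x4, ¬x1} — ¬x4 is true.
  17. {¬x2, ¬x11, ¬x4} — ¬x4 is true.
  18. {¬x10, ¬x8} — ¬x10 is true.
  19. {¬x11, x10, ¬x6} — ¬x11 is true.
  20. {x8, ¬x7, ¬x2} — x8 is true.
  21. {x9, ¬x5, ¬x6} — x9 is true.
  22. {¬x4, x11} — ¬x4 is true.

x1 = True, x2 = True, x3 = True, x4 = False, x5 = True, x6 = True, x7 = False, x8 = True, x9 = True, x10 = False, x11 = False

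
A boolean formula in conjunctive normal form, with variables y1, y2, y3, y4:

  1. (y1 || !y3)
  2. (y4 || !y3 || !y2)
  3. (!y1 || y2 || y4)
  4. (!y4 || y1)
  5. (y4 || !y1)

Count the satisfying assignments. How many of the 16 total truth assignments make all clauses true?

6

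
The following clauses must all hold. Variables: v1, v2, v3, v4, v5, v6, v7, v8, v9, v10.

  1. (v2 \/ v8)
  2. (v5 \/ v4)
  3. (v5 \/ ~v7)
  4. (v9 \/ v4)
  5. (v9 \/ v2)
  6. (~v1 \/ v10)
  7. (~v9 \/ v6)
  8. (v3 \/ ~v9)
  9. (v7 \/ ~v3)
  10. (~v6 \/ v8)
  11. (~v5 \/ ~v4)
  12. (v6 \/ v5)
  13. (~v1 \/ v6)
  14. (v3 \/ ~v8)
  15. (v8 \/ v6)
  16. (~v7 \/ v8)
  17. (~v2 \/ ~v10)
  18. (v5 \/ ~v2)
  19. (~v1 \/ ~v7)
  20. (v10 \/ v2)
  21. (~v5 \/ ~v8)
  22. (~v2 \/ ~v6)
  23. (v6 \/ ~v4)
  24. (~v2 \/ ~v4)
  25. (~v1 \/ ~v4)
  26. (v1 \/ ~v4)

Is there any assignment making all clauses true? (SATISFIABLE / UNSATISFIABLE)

UNSATISFIABLE

v2 = True:
  propagation gives v10=False, v1=False, v5=True, v4=False; an empty clause results — contradiction.
v2 = False:
  propagation gives v8=True, v9=True, v6=True, v3=True; an empty clause results — contradiction.
Every branch closes, so no satisfying assignment exists.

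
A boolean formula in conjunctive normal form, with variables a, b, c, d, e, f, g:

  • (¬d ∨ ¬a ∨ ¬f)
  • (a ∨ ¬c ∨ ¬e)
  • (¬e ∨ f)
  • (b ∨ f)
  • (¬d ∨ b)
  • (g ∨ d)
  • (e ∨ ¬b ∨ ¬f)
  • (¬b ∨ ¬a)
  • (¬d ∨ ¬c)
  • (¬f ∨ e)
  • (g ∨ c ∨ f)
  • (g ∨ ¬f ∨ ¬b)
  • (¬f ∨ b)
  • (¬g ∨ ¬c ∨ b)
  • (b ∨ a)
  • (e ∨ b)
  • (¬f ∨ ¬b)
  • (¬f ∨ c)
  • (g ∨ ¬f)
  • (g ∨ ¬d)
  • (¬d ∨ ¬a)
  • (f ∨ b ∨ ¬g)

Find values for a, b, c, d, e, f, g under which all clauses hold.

a = False  b = True  c = False  d = True  e = False  f = False  g = True

Check each clause:
  1. (¬d ∨ ¬f ∨ ¬a) — ¬f is true.
  2. (¬c ∨ ¬e ∨ a) — ¬e is true.
  3. (¬e ∨ f) — ¬e is true.
  4. (b ∨ f) — b is true.
  5. (¬d ∨ b) — b is true.
  6. (g ∨ d) — d is true.
  7. (¬b ∨ e ∨ ¬f) — ¬f is true.
  8. (¬a ∨ ¬b) — ¬a is true.
  9. (¬c ∨ ¬d) — ¬c is true.
  10. (e ∨ ¬f) — ¬f is true.
  11. (g ∨ f ∨ c) — g is true.
  12. (g ∨ ¬f ∨ ¬b) — ¬f is true.
  13. (b ∨ ¬f) — ¬f is true.
  14. (¬g ∨ b ∨ ¬c) — b is true.
  15. (b ∨ a) — b is true.
  16. (b ∨ e) — b is true.
  17. (¬f ∨ ¬b) — ¬f is true.
  18. (c ∨ ¬f) — ¬f is true.
  19. (g ∨ ¬f) — ¬f is true.
  20. (g ∨ ¬d) — g is true.
  21. (¬d ∨ ¬a) — ¬a is true.
  22. (f ∨ ¬g ∨ b) — b is true.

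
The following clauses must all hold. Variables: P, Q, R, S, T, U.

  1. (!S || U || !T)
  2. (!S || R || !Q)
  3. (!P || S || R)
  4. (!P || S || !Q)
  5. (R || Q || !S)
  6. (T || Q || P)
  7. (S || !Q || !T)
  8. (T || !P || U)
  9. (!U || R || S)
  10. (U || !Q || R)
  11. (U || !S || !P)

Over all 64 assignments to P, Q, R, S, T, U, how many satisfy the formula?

Case analysis on S and Q:
  S=1, Q=1: 5 of the 16 assignments to (P,R,T,U) work.
  S=1, Q=0: remaining (P,R,T,U) ∈ {(0,1,1,1); (1,1,0,1); (1,1,1,1)} — 3.
  S=0, Q=1: remaining (P,R,T,U) ∈ {(0,1,0,0); (0,1,0,1)} — 2.
  S=0, Q=0: 6 of the 16 assignments to (P,R,T,U) work.
Total: 5 + 3 + 2 + 6 = 16.

16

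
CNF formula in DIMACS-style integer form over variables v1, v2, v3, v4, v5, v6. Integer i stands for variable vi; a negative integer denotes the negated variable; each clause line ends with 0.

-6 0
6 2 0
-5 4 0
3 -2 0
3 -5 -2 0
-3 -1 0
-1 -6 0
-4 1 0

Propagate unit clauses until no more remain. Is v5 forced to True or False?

Unit clause (!v6) sets v6 = False.
(v6 || v2): since v6 = False, the clause reduces to (v2). v2 = True.
In (!v2 || v3), !v2 is now false; v3 must hold, so v3 = True.
(!v1 || !v3): since v3 = True, the clause reduces to (!v1). v1 = False.
(v1 || !v4) with v1 = False leaves only !v4, so v4 = False.
(v4 || !v5) with v4 = False leaves only !v5, so v5 = False.

False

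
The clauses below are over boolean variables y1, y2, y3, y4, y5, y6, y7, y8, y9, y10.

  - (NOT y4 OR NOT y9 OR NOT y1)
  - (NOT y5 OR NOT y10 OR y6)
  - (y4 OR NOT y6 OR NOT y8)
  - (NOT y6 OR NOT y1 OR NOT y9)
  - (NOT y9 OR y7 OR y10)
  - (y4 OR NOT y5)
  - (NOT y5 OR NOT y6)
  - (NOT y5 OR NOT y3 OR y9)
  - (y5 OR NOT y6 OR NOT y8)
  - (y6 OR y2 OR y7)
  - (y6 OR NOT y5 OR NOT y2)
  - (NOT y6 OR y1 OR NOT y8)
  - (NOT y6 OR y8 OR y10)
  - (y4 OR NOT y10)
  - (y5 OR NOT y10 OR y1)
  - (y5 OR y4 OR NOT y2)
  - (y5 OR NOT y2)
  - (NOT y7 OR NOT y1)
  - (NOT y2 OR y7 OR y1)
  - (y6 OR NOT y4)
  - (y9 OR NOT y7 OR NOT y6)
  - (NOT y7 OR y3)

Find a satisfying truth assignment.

y1=F  y2=F  y3=T  y4=F  y5=F  y6=F  y7=T  y8=F  y9=F  y10=F

Branch on y1: take y1 = False.
For the remaining variables, y2 = False, y3 = True, y4 = False, y5 = False, y6 = False, y7 = True, y8 = False, y9 = False, y10 = False works.
Every clause has at least one true literal under this assignment.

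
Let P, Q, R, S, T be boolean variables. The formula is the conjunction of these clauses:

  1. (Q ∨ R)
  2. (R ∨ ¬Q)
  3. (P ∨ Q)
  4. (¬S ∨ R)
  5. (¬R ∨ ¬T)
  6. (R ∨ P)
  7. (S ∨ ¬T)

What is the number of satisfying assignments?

The models are:
  P=0 Q=1 R=1 S=0 T=0
  P=0 Q=1 R=1 S=1 T=0
  P=1 Q=0 R=1 S=0 T=0
  P=1 Q=0 R=1 S=1 T=0
  P=1 Q=1 R=1 S=0 T=0
  P=1 Q=1 R=1 S=1 T=0
That's 6 in total.

6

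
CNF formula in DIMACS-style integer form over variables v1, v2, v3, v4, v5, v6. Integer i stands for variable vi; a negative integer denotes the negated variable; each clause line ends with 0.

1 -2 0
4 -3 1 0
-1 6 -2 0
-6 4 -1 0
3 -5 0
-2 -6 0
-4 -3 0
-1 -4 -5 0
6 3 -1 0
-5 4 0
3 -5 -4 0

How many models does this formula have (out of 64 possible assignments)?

The models are:
  v1=F v2=F v3=F v4=F v5=F v6=F
  v1=F v2=F v3=F v4=F v5=F v6=T
  v1=F v2=F v3=F v4=T v5=F v6=F
  v1=F v2=F v3=F v4=T v5=F v6=T
  v1=T v2=F v3=F v4=T v5=F v6=T
  v1=T v2=F v3=T v4=F v5=F v6=F
Count: 6.

6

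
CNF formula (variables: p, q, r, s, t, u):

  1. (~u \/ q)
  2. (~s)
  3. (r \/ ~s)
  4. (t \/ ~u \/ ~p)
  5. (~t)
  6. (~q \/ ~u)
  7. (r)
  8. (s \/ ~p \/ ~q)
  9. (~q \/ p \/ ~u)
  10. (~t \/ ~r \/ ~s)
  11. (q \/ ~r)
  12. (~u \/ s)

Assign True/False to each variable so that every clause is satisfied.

p=F, q=T, r=T, s=F, t=F, u=F

Unit propagation: (~s) forces s = False.
(~t) is a unit clause, so t = False.
(r) is a unit clause, so r = True.
(q) is a unit clause, so q = True.
The clause (~u) is unit: u must be False.
(~p) is a unit clause, so p = False.
Check each clause:
  1. (q \/ ~u) — q is true.
  2. (~s) — ~s is true.
  3. (~s \/ r) — r is true.
  4. (~p \/ t \/ ~u) — ~u is true.
  5. (~t) — ~t is true.
  6. (~q \/ ~u) — ~u is true.
  7. (r) — r is true.
  8. (s \/ ~p \/ ~q) — ~p is true.
  9. (~q \/ p \/ ~u) — ~u is true.
  10. (~s \/ ~t \/ ~r) — ~t is true.
  11. (q \/ ~r) — q is true.
  12. (s \/ ~u) — ~u is true.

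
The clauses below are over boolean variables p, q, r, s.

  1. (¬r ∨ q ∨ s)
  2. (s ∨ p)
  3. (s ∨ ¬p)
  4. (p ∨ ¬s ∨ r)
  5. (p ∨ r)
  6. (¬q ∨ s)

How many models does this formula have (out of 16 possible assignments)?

6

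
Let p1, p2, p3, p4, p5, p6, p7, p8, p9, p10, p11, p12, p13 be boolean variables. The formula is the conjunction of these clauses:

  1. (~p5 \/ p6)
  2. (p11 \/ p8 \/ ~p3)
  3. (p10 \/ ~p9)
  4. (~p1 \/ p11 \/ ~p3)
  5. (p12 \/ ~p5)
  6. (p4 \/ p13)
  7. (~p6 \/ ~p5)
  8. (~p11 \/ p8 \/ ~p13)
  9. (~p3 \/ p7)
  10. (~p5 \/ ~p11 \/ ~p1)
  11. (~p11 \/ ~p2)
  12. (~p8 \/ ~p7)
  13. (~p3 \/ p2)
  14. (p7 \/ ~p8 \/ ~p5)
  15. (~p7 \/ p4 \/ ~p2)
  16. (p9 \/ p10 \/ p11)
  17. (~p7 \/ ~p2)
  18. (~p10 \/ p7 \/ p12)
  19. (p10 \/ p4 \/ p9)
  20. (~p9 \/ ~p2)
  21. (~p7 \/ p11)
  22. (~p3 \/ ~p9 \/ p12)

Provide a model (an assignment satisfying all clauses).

p1=1, p2=0, p3=0, p4=0, p5=0, p6=1, p7=0, p8=1, p9=1, p10=1, p11=1, p12=1, p13=1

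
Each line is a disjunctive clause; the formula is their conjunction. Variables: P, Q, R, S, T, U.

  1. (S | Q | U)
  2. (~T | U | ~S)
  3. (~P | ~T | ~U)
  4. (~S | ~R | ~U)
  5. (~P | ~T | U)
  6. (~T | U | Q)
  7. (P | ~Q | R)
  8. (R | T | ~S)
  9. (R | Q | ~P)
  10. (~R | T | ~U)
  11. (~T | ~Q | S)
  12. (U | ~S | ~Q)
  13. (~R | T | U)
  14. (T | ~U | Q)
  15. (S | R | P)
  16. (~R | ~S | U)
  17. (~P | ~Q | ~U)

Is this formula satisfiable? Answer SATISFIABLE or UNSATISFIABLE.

SATISFIABLE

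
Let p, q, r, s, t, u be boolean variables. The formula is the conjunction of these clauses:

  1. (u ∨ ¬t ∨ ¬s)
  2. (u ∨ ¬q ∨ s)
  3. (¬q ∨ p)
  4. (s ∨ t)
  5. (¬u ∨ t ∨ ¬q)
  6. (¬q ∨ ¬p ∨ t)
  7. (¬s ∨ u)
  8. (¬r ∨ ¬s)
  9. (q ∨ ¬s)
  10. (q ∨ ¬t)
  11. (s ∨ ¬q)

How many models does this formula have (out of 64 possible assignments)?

The models are:
  p=1 q=1 r=0 s=1 t=1 u=1
Count: 1.

1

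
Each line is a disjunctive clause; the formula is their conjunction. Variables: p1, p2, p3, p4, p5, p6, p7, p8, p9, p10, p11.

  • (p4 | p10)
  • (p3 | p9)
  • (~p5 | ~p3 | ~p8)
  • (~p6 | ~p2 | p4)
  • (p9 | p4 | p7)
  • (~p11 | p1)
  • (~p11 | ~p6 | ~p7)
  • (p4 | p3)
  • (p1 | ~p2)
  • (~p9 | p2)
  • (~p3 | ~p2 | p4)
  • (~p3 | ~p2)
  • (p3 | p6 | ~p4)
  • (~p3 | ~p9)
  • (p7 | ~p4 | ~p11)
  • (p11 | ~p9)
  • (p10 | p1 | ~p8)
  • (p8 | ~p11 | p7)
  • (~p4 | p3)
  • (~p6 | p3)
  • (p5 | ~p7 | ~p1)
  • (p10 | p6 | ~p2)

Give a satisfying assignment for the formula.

Set p1 = False and propagate.
  then p11 is forced to False.
  then p2 is forced to False.
  then p9 is forced to False.
  then p3 is forced to True.
Try p4 = True.
Set p5 = False and propagate.
The remaining clauses are satisfied by p6 = False, p7 = True, p8 = False, p10 = False.
Every clause has at least one true literal under this assignment.

p1=False, p2=False, p3=True, p4=True, p5=False, p6=False, p7=True, p8=False, p9=False, p10=False, p11=False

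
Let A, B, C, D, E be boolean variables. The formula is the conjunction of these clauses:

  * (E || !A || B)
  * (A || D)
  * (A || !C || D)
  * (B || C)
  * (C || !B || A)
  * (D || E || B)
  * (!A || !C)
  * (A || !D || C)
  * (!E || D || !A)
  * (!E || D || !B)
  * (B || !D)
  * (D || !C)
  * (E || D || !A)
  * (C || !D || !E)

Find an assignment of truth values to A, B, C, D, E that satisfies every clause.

Try A = False.
  then D is forced to True.
  then C is forced to True.
  then B is forced to True.
E is now unconstrained; take E = True.
Every clause has at least one true literal under this assignment.
Check each clause:
  1. (E || !A || B) — B is true.
  2. (A || D) — D is true.
  3. (D || A || !C) — D is true.
  4. (C || B) — B is true.
  5. (C || !B || A) — C is true.
  6. (B || D || E) — B is true.
  7. (!C || !A) — !A is true.
  8. (A || C || !D) — C is true.
  9. (!E || D || !A) — D is true.
  10. (!B || D || !E) — D is true.
  11. (B || !D) — B is true.
  12. (!C || D) — D is true.
  13. (D || !A || E) — D is true.
  14. (C || !E || !D) — C is true.

A = F, B = T, C = T, D = T, E = T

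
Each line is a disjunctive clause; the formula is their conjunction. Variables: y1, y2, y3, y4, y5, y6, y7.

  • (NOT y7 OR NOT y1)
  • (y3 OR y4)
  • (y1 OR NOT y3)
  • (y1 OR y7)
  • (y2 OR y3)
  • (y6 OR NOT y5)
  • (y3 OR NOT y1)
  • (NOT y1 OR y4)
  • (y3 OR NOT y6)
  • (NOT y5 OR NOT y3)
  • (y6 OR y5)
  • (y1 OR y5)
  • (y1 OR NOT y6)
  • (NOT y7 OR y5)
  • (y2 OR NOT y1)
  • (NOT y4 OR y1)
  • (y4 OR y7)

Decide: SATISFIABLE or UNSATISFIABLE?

y2 occurs only positively in the remaining clauses — set y2 = True.
Set y1 = True and propagate.
  then y7 is forced to False.
  then y3 is forced to True.
  then y4 is forced to True.
  then y5 is forced to False.
  then y6 is forced to True.
So y1 = 1  y2 = 1  y3 = 1  y4 = 1  y5 = 0  y6 = 1  y7 = 0 is a satisfying assignment.

SATISFIABLE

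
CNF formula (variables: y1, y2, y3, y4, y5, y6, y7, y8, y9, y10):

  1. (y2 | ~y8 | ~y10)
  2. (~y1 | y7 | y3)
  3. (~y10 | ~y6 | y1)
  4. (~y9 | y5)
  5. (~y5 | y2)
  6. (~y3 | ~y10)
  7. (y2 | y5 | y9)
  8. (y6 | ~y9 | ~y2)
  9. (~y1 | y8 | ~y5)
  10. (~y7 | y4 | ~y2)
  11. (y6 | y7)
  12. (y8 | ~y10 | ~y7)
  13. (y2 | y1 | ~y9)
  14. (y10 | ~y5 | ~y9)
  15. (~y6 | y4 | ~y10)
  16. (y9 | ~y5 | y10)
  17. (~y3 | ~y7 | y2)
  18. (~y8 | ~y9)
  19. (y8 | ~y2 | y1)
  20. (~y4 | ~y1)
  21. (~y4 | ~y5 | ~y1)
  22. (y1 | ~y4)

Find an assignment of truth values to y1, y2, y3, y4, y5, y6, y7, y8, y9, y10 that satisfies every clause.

y1=F, y2=T, y3=F, y4=F, y5=F, y6=T, y7=F, y8=T, y9=F, y10=F

Try y1 = False.
  then y4 is forced to False.
Set y2 = True and propagate.
  then y7 is forced to False.
  then y6 is forced to True.
  then y10 is forced to False.
  then y8 is forced to True.
  then y9 is forced to False.
  then y5 is forced to False.
y3 is now unconstrained; take y3 = False.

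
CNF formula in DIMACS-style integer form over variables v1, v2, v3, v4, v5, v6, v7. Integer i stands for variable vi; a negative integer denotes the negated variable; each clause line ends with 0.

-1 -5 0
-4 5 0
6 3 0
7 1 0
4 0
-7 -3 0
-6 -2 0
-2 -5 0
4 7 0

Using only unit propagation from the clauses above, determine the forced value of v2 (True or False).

False

Unit clause (v4) sets v4 = True.
(!v4 || v5): since v4 = True, the clause reduces to (v5). v5 = True.
(!v5 || !v1) with v5 = True leaves only !v1, so v1 = False.
In (v1 || v7), v1 is now false; v7 must hold, so v7 = True.
(!v3 || !v7): since v7 = True, the clause reduces to (!v3). v3 = False.
In (v3 || v6), v3 is now false; v6 must hold, so v6 = True.
(!v2 || !v6): since v6 = True, the clause reduces to (!v2). v2 = False.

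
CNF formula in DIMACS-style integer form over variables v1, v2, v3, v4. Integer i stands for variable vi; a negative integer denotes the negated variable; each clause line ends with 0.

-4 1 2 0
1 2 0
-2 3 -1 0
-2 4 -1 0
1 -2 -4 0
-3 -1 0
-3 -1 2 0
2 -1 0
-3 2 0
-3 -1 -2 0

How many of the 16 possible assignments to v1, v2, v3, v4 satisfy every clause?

2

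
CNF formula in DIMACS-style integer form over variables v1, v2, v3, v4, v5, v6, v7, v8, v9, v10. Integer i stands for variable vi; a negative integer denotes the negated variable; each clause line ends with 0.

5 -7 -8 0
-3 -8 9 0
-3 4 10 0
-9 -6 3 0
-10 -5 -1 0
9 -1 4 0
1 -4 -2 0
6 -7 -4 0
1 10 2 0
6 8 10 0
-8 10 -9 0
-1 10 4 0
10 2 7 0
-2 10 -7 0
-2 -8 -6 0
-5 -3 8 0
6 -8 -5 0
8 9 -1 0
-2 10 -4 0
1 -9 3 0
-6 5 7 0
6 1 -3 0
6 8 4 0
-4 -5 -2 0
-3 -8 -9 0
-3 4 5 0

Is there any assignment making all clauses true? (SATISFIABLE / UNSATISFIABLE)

SATISFIABLE

Try v1 = False.
Try v2 = True.
  then v4 is forced to False.
Try v3 = False.
  then v9 is forced to False.
The remaining clauses are satisfied by v5 = False, v6 = False, v7 = False, v8 = True, v10 = False.
So v1=F, v2=T, v3=F, v4=F, v5=F, v6=F, v7=F, v8=T, v9=F, v10=F is a satisfying assignment.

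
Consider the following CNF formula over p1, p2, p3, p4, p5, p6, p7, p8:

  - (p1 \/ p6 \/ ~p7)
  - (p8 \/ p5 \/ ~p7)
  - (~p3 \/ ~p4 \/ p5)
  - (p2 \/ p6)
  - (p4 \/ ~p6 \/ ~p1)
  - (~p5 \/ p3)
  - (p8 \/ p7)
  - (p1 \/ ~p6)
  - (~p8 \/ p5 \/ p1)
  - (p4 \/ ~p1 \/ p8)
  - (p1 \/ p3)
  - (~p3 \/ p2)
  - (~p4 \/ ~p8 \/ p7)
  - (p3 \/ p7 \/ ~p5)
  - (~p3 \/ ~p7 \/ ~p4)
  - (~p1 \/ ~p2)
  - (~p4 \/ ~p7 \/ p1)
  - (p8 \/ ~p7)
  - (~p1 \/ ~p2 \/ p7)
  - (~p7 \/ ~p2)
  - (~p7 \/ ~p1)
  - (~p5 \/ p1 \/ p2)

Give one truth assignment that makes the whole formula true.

p1=0, p2=1, p3=1, p4=0, p5=1, p6=0, p7=0, p8=1

Check each clause:
  1. (~p7 \/ p1 \/ p6) — ~p7 is true.
  2. (~p7 \/ p5 \/ p8) — p8 is true.
  3. (~p3 \/ ~p4 \/ p5) — ~p4 is true.
  4. (p6 \/ p2) — p2 is true.
  5. (~p6 \/ p4 \/ ~p1) — ~p6 is true.
  6. (p3 \/ ~p5) — p3 is true.
  7. (p8 \/ p7) — p8 is true.
  8. (p1 \/ ~p6) — ~p6 is true.
  9. (p5 \/ p1 \/ ~p8) — p5 is true.
  10. (~p1 \/ p4 \/ p8) — p8 is true.
  11. (p1 \/ p3) — p3 is true.
  12. (p2 \/ ~p3) — p2 is true.
  13. (~p4 \/ ~p8 \/ p7) — ~p4 is true.
  14. (p7 \/ p3 \/ ~p5) — p3 is true.
  15. (~p4 \/ ~p3 \/ ~p7) — ~p7 is true.
  16. (~p2 \/ ~p1) — ~p1 is true.
  17. (~p4 \/ p1 \/ ~p7) — ~p4 is true.
  18. (p8 \/ ~p7) — p8 is true.
  19. (~p1 \/ ~p2 \/ p7) — ~p1 is true.
  20. (~p7 \/ ~p2) — ~p7 is true.
  21. (~p7 \/ ~p1) — ~p7 is true.
  22. (p2 \/ p1 \/ ~p5) — p2 is true.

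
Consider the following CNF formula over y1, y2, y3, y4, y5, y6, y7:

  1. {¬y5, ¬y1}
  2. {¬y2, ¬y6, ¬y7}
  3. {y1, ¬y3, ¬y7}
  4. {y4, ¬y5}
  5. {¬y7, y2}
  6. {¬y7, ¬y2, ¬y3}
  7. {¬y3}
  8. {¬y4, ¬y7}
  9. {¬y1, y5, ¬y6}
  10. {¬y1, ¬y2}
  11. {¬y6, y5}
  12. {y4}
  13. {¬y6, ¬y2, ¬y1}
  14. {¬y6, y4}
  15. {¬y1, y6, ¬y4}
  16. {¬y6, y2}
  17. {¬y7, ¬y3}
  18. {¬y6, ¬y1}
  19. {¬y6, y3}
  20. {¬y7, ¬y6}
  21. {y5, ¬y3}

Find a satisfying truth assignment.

y1 = False  y2 = True  y3 = False  y4 = True  y5 = False  y6 = False  y7 = False

The clause (¬y3) is unit: y3 must be False.
The clause (y4) is unit: y4 must be True.
Unit propagation: (¬y7) forces y7 = False.
(¬y6) is a unit clause, so y6 = False.
Unit propagation: (¬y1) forces y1 = False.
y2, y5 are now unconstrained; take y2 = True, y5 = False.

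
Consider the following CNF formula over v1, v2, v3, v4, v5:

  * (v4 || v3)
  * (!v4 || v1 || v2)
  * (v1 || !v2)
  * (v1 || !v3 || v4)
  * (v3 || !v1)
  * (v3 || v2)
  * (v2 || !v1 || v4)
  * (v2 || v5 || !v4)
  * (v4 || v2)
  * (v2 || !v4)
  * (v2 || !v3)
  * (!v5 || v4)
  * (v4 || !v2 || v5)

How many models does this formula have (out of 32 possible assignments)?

The models are:
  v1=1 v2=1 v3=1 v4=1 v5=0
  v1=1 v2=1 v3=1 v4=1 v5=1
That's 2 in total.

2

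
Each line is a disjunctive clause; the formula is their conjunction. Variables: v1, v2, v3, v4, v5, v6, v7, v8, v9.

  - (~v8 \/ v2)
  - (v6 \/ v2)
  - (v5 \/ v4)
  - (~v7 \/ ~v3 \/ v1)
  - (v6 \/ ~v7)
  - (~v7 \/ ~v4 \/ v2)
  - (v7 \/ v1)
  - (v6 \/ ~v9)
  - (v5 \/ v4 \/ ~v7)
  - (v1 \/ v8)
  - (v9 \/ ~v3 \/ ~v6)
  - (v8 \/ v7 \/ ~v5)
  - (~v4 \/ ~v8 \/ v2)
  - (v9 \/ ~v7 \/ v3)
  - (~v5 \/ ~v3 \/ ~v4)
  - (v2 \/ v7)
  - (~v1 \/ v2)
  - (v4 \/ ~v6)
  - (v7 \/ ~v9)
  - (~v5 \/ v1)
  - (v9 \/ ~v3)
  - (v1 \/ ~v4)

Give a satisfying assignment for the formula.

v1=True, v2=True, v3=False, v4=False, v5=True, v6=False, v7=False, v8=True, v9=False

Check each clause:
  1. (v2 \/ ~v8) — v2 is true.
  2. (v2 \/ v6) — v2 is true.
  3. (v4 \/ v5) — v5 is true.
  4. (~v7 \/ v1 \/ ~v3) — ~v7 is true.
  5. (~v7 \/ v6) — ~v7 is true.
  6. (~v7 \/ v2 \/ ~v4) — ~v7 is true.
  7. (v1 \/ v7) — v1 is true.
  8. (v6 \/ ~v9) — ~v9 is true.
  9. (~v7 \/ v4 \/ v5) — ~v7 is true.
  10. (v8 \/ v1) — v8 is true.
  11. (~v6 \/ ~v3 \/ v9) — ~v6 is true.
  12. (v8 \/ v7 \/ ~v5) — v8 is true.
  13. (v2 \/ ~v8 \/ ~v4) — v2 is true.
  14. (v9 \/ ~v7 \/ v3) — ~v7 is true.
  15. (~v4 \/ ~v3 \/ ~v5) — ~v4 is true.
  16. (v2 \/ v7) — v2 is true.
  17. (~v1 \/ v2) — v2 is true.
  18. (~v6 \/ v4) — ~v6 is true.
  19. (v7 \/ ~v9) — ~v9 is true.
  20. (v1 \/ ~v5) — v1 is true.
  21. (v9 \/ ~v3) — ~v3 is true.
  22. (~v4 \/ v1) — v1 is true.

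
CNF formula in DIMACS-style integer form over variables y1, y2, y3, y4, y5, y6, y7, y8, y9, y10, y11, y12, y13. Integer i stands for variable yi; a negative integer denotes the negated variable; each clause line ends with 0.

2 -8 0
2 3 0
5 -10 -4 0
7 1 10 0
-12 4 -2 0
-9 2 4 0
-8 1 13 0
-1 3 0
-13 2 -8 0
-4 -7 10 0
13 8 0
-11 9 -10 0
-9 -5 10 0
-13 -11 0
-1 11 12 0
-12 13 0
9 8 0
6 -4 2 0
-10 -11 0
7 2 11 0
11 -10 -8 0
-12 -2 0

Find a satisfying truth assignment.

Pure literal: y3 appears only positively; assign y3 = True.
Pure literal: y6 appears only positively; assign y6 = True.
Set y1 = False and propagate.
The remaining clauses are satisfied by y2 = True, y4 = True, y5 = True, y7 = True, y8 = False, y9 = True, y10 = True, y11 = False, y12 = False, y13 = True.
Every clause has at least one true literal under this assignment.
Check each clause:
  1. (y2 || !y8) — !y8 is true.
  2. (y3 || y2) — y2 is true.
  3. (!y10 || y5 || !y4) — y5 is true.
  4. (y10 || y1 || y7) — y10 is true.
  5. (y4 || !y2 || !y12) — y4 is true.
  6. (y4 || !y9 || y2) — y2 is true.
  7. (!y8 || y13 || y1) — !y8 is true.
  8. (y3 || !y1) — y3 is true.
  9. (!y13 || y2 || !y8) — !y8 is true.
  10. (y10 || !y4 || !y7) — y10 is true.
  11. (y13 || y8) — y13 is true.
  12. (y9 || !y10 || !y11) — y9 is true.
  13. (!y5 || y10 || !y9) — y10 is true.
  14. (!y11 || !y13) — !y11 is true.
  15. (y11 || !y1 || y12) — !y1 is true.
  16. (!y12 || y13) — !y12 is true.
  17. (y9 || y8) — y9 is true.
  18. (y6 || y2 || !y4) — y2 is true.
  19. (!y11 || !y10) — !y11 is true.
  20. (y11 || y2 || y7) — y2 is true.
  21. (!y10 || y11 || !y8) — !y8 is true.
  22. (!y12 || !y2) — !y12 is true.

y1=0  y2=1  y3=1  y4=1  y5=1  y6=1  y7=1  y8=0  y9=1  y10=1  y11=0  y12=0  y13=1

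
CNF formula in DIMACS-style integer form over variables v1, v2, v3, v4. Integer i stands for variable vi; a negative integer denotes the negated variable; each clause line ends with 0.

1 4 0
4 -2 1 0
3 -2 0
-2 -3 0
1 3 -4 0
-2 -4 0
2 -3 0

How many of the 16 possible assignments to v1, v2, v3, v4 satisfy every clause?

2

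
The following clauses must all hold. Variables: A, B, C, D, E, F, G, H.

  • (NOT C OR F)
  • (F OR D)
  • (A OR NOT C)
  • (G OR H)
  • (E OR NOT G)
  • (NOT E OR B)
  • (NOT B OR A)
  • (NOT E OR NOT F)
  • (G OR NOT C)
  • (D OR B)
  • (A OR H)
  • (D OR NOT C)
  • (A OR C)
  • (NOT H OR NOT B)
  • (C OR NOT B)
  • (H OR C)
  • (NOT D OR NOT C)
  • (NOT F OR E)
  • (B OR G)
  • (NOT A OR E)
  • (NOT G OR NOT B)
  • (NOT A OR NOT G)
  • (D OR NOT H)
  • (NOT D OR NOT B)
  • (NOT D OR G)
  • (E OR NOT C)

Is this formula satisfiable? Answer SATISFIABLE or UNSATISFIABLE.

C = True:
  propagation gives F=True, A=True, E=False; an empty clause results — contradiction.
C = False:
  propagation gives A=True, B=False, E=False; an empty clause results — contradiction.
Every branch closes, so no satisfying assignment exists.

UNSATISFIABLE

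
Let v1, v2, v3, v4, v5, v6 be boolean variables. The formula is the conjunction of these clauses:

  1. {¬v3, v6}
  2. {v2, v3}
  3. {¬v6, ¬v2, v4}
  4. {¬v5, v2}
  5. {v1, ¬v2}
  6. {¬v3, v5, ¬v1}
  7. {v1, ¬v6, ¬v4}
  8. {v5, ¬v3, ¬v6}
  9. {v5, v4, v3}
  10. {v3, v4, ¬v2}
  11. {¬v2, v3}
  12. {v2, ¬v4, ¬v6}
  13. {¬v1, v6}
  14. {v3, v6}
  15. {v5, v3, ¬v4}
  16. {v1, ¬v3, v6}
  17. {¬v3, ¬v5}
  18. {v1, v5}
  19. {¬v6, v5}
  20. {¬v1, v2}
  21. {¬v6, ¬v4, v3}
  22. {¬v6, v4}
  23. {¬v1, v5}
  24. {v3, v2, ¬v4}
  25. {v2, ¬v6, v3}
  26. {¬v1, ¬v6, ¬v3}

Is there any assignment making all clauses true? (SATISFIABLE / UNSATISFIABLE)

v3 = True:
  propagation gives v6=True, v5=True; an empty clause results — contradiction.
v3 = False:
  propagation gives v2=True; an empty clause results — contradiction.
Every branch closes, so no satisfying assignment exists.

UNSATISFIABLE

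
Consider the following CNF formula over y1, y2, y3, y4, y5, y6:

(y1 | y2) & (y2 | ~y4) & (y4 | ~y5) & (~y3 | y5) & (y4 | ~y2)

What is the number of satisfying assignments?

14

Split on y2, then y4.
  y2=1, y4=1: y1, y6 free; 3 ways for (y3,y5) × 2^2 = 12.
  y2=1, y4=0: a clause becomes empty — 0.
  y2=0, y4=1: a clause becomes empty — 0.
  y2=0, y4=0: remaining (y1,y3,y5,y6) ∈ {(1,0,0,0); (1,0,0,1)} — 2.
Total: 12 + 0 + 0 + 2 = 14.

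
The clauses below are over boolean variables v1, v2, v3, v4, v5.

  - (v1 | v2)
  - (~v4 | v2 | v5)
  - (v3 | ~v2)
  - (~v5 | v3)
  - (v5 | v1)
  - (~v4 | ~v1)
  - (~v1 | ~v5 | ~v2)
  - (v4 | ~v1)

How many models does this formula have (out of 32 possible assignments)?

The models are:
  v1=0 v2=1 v3=1 v4=0 v5=1
  v1=0 v2=1 v3=1 v4=1 v5=1
Count: 2.

2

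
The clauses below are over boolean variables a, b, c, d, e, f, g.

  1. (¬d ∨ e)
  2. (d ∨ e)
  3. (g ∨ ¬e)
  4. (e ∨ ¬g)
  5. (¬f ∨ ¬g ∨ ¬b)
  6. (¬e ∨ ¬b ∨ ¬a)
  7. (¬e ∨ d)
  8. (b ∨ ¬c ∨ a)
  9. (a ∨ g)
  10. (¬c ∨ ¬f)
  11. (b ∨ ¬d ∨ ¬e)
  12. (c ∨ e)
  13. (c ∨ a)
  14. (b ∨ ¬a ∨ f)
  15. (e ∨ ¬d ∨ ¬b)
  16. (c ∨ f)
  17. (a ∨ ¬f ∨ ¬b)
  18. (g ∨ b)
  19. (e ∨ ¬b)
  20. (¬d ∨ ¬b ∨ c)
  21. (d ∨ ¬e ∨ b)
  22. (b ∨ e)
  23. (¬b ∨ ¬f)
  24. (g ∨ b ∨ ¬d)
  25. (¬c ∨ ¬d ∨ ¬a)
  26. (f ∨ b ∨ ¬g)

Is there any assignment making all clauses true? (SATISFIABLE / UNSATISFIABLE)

SATISFIABLE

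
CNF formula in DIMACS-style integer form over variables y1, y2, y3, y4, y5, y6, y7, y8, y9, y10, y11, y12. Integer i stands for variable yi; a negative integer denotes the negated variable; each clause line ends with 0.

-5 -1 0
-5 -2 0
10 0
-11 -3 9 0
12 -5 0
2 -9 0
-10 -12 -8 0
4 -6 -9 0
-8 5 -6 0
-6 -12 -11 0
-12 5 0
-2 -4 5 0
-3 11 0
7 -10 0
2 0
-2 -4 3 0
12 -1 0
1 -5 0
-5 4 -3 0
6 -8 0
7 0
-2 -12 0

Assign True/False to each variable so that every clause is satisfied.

y1=F, y2=T, y3=F, y4=F, y5=F, y6=F, y7=T, y8=F, y9=F, y10=T, y11=F, y12=F

Check each clause:
  1. (¬y5 ∨ ¬y1) — ¬y5 is true.
  2. (¬y5 ∨ ¬y2) — ¬y5 is true.
  3. (y10) — y10 is true.
  4. (y9 ∨ ¬y3 ∨ ¬y11) — ¬y3 is true.
  5. (¬y5 ∨ y12) — ¬y5 is true.
  6. (y2 ∨ ¬y9) — y2 is true.
  7. (¬y12 ∨ ¬y8 ∨ ¬y10) — ¬y8 is true.
  8. (¬y6 ∨ y4 ∨ ¬y9) — ¬y6 is true.
  9. (¬y8 ∨ y5 ∨ ¬y6) — ¬y8 is true.
  10. (¬y6 ∨ ¬y12 ∨ ¬y11) — ¬y6 is true.
  11. (y5 ∨ ¬y12) — ¬y12 is true.
  12. (¬y4 ∨ ¬y2 ∨ y5) — ¬y4 is true.
  13. (¬y3 ∨ y11) — ¬y3 is true.
  14. (¬y10 ∨ y7) — y7 is true.
  15. (y2) — y2 is true.
  16. (¬y4 ∨ ¬y2 ∨ y3) — ¬y4 is true.
  17. (¬y1 ∨ y12) — ¬y1 is true.
  18. (¬y5 ∨ y1) — ¬y5 is true.
  19. (¬y3 ∨ y4 ∨ ¬y5) — ¬y5 is true.
  20. (¬y8 ∨ y6) — ¬y8 is true.
  21. (y7) — y7 is true.
  22. (¬y12 ∨ ¬y2) — ¬y12 is true.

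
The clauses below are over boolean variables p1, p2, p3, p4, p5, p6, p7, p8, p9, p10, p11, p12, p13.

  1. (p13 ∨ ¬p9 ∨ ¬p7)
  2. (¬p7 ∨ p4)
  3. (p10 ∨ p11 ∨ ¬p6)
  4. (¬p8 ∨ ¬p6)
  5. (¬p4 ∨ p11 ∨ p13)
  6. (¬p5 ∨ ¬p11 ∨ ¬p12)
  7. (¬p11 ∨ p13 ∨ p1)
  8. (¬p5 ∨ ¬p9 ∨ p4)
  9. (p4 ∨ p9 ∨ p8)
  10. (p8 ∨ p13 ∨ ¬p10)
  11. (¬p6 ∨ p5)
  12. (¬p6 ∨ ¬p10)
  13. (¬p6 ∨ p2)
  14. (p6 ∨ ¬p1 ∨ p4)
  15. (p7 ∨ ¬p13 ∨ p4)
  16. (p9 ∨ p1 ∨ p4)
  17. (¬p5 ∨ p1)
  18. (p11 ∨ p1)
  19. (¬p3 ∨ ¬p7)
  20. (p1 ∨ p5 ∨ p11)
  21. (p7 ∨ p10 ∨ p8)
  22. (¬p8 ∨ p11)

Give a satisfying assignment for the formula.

p1 = T  p2 = T  p3 = F  p4 = T  p5 = F  p6 = F  p7 = F  p8 = F  p9 = F  p10 = T  p11 = F  p12 = F  p13 = T

p2 occurs only positively in the remaining clauses — set p2 = True.
p3 occurs only negated in the remaining clauses — set p3 = False.
Branch on p1: take p1 = True.
For the remaining variables, p4 = True, p5 = False, p6 = False, p7 = False, p8 = False, p9 = False, p10 = True, p11 = False, p12 = False, p13 = True works.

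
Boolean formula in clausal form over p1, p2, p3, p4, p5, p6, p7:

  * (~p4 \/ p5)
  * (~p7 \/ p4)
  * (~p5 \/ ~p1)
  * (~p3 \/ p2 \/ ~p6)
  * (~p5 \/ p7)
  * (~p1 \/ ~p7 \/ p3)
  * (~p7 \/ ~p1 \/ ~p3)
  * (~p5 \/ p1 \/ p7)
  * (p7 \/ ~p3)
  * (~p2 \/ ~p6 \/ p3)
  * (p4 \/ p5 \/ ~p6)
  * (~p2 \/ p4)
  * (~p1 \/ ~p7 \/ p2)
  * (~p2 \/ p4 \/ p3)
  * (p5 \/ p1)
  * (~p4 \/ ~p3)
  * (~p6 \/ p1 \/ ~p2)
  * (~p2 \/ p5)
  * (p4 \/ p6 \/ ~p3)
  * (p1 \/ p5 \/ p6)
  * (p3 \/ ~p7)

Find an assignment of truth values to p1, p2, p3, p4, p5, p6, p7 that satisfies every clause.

p1=T, p2=F, p3=F, p4=F, p5=F, p6=F, p7=F

Check each clause:
  1. (~p4 \/ p5) — ~p4 is true.
  2. (~p7 \/ p4) — ~p7 is true.
  3. (~p1 \/ ~p5) — ~p5 is true.
  4. (~p3 \/ p2 \/ ~p6) — ~p6 is true.
  5. (p7 \/ ~p5) — ~p5 is true.
  6. (p3 \/ ~p7 \/ ~p1) — ~p7 is true.
  7. (~p7 \/ ~p1 \/ ~p3) — ~p7 is true.
  8. (~p5 \/ p1 \/ p7) — p1 is true.
  9. (~p3 \/ p7) — ~p3 is true.
  10. (p3 \/ ~p6 \/ ~p2) — ~p6 is true.
  11. (~p6 \/ p5 \/ p4) — ~p6 is true.
  12. (~p2 \/ p4) — ~p2 is true.
  13. (~p7 \/ ~p1 \/ p2) — ~p7 is true.
  14. (p3 \/ ~p2 \/ p4) — ~p2 is true.
  15. (p5 \/ p1) — p1 is true.
  16. (~p4 \/ ~p3) — ~p4 is true.
  17. (~p2 \/ p1 \/ ~p6) — p1 is true.
  18. (p5 \/ ~p2) — ~p2 is true.
  19. (p4 \/ ~p3 \/ p6) — ~p3 is true.
  20. (p1 \/ p6 \/ p5) — p1 is true.
  21. (p3 \/ ~p7) — ~p7 is true.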